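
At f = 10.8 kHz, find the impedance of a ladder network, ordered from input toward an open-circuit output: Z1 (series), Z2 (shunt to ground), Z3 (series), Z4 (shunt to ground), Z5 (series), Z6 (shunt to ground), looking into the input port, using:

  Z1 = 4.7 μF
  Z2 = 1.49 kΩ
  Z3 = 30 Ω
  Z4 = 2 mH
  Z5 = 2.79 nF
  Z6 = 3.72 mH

Step 1 — Angular frequency: ω = 2π·f = 2π·1.08e+04 = 6.786e+04 rad/s.
Step 2 — Component impedances:
  Z1: Z = 1/(jωC) = -j/(ω·C) = 0 - j3.135 Ω
  Z2: Z = R = 1490 Ω
  Z3: Z = R = 30 Ω
  Z4: Z = jωL = j·6.786e+04·0.002 = 0 + j135.7 Ω
  Z5: Z = 1/(jωC) = -j/(ω·C) = 0 - j5282 Ω
  Z6: Z = jωL = j·6.786e+04·0.00372 = 0 + j252.4 Ω
Step 3 — Ladder network (open output): work backward from the far end, alternating series and parallel combinations. Z_in = 41.6 + j129.8 Ω = 136.3∠72.2° Ω.

Z = 41.6 + j129.8 Ω = 136.3∠72.2° Ω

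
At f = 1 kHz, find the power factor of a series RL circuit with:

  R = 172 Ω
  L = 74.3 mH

Step 1 — Angular frequency: ω = 2π·f = 2π·1000 = 6283 rad/s.
Step 2 — Component impedances:
  R: Z = R = 172 Ω
  L: Z = jωL = j·6283·0.0743 = 0 + j466.8 Ω
Step 3 — Series combination: Z_total = R + L = 172 + j466.8 Ω = 497.5∠69.8° Ω.
Step 4 — Power factor: PF = cos(φ) = Re(Z)/|Z| = 172/497.5 = 0.3457.
Step 5 — Type: Im(Z) = 466.8 ⇒ lagging (phase φ = 69.8°).

PF = 0.3457 (lagging, φ = 69.8°)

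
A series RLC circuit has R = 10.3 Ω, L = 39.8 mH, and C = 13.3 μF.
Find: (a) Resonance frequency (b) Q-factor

Step 1 — Resonance condition Im(Z)=0 gives ω₀ = 1/√(LC).
Step 2 — ω₀ = 1/√(0.0398·1.33e-05) = 1374 rad/s.
Step 3 — f₀ = ω₀/(2π) = 218.8 Hz.
Step 4 — Series Q: Q = ω₀L/R = 1374·0.0398/10.3 = 5.311.

(a) f₀ = 218.8 Hz  (b) Q = 5.311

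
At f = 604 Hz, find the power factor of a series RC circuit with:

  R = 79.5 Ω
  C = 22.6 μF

Step 1 — Angular frequency: ω = 2π·f = 2π·604 = 3795 rad/s.
Step 2 — Component impedances:
  R: Z = R = 79.5 Ω
  C: Z = 1/(jωC) = -j/(ω·C) = 0 - j11.66 Ω
Step 3 — Series combination: Z_total = R + C = 79.5 - j11.66 Ω = 80.35∠-8.3° Ω.
Step 4 — Power factor: PF = cos(φ) = Re(Z)/|Z| = 79.5/80.35 = 0.9894.
Step 5 — Type: Im(Z) = -11.66 ⇒ leading (phase φ = -8.3°).

PF = 0.9894 (leading, φ = -8.3°)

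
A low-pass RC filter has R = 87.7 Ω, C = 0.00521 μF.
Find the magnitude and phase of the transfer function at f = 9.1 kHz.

Step 1 — Angular frequency: ω = 2π·9100 = 5.718e+04 rad/s.
Step 2 — Transfer function: H(jω) = 1/(1 + jωRC).
Step 3 — Denominator: 1 + jωRC = 1 + j·5.718e+04·87.7·5.21e-09 = 1 + j0.02613.
Step 4 — H = 0.9993 - j0.02611.
Step 5 — Magnitude: |H| = 0.9997 (-0.0 dB); phase: φ = -1.5°.

|H| = 0.9997 (-0.0 dB), φ = -1.5°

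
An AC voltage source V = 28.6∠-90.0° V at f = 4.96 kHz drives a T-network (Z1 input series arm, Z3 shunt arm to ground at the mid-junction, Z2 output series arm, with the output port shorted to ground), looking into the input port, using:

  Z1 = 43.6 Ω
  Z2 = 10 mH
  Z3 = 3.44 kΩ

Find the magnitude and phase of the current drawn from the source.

Step 1 — Angular frequency: ω = 2π·f = 2π·4960 = 3.116e+04 rad/s.
Step 2 — Component impedances:
  Z1: Z = R = 43.6 Ω
  Z2: Z = jωL = j·3.116e+04·0.01 = 0 + j311.6 Ω
  Z3: Z = R = 3440 Ω
Step 3 — With the output port shorted to ground, the output series arm Z2 runs from the junction to ground; the shunt arm Z3 also runs from the junction to ground. They appear in parallel: Z3 || Z2 = 28 + j309.1 Ω.
Step 4 — Series with input arm Z1: Z_in = Z1 + (Z3 || Z2) = 71.6 + j309.1 Ω = 317.3∠77.0° Ω.
Step 5 — Source phasor: V = 28.6∠-90.0° V = 0 - j28.6 V.
Step 6 — Ohm's law: I = V / Z_total = (0 - j28.6) / (71.6 + j309.1) = -0.08781 - j0.02034 A.
Step 7 — Convert to polar: |I| = 0.09014 A, ∠I = -167.0°.

I = 0.09014∠-167.0° A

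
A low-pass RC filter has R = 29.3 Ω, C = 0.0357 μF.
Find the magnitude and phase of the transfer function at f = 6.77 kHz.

Step 1 — Angular frequency: ω = 2π·6770 = 4.254e+04 rad/s.
Step 2 — Transfer function: H(jω) = 1/(1 + jωRC).
Step 3 — Denominator: 1 + jωRC = 1 + j·4.254e+04·29.3·3.57e-08 = 1 + j0.04449.
Step 4 — H = 0.998 - j0.04441.
Step 5 — Magnitude: |H| = 0.999 (-0.0 dB); phase: φ = -2.5°.

|H| = 0.999 (-0.0 dB), φ = -2.5°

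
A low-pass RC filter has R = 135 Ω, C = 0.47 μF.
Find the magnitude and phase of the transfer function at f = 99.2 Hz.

Step 1 — Angular frequency: ω = 2π·99.2 = 623.3 rad/s.
Step 2 — Transfer function: H(jω) = 1/(1 + jωRC).
Step 3 — Denominator: 1 + jωRC = 1 + j·623.3·135·4.7e-07 = 1 + j0.03955.
Step 4 — H = 0.9984 - j0.03949.
Step 5 — Magnitude: |H| = 0.9992 (-0.0 dB); phase: φ = -2.3°.

|H| = 0.9992 (-0.0 dB), φ = -2.3°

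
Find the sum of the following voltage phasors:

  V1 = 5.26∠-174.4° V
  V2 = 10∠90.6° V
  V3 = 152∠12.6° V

Step 1 — Convert each phasor to rectangular form:
  V1 = 5.26·(cos(-174.4°) + j·sin(-174.4°)) = -5.235 - j0.5133 V
  V2 = 10·(cos(90.6°) + j·sin(90.6°)) = -0.1047 + j9.999 V
  V3 = 152·(cos(12.6°) + j·sin(12.6°)) = 148.3 + j33.16 V
Step 2 — Sum components: V_total = 143 + j42.64 V.
Step 3 — Convert to polar: |V_total| = 149.2 V, ∠V_total = 16.6°.

V_total = 149.2∠16.6° V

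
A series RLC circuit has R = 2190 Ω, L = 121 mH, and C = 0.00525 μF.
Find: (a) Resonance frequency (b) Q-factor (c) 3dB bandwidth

Step 1 — Resonance condition Im(Z)=0 gives ω₀ = 1/√(LC).
Step 2 — ω₀ = 1/√(0.121·5.25e-09) = 3.968e+04 rad/s.
Step 3 — f₀ = ω₀/(2π) = 6315 Hz.
Step 4 — Series Q: Q = ω₀L/R = 3.968e+04·0.121/2190 = 2.192.
Step 5 — 3dB bandwidth: Δω = ω₀/Q = 1.81e+04 rad/s; BW = Δω/(2π) = 2881 Hz.

(a) f₀ = 6315 Hz  (b) Q = 2.192  (c) BW = 2881 Hz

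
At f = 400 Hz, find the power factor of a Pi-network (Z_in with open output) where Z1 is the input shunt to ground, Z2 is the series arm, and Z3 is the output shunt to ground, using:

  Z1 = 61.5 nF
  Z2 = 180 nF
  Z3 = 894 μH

Step 1 — Angular frequency: ω = 2π·f = 2π·400 = 2513 rad/s.
Step 2 — Component impedances:
  Z1: Z = 1/(jωC) = -j/(ω·C) = 0 - j6470 Ω
  Z2: Z = 1/(jωC) = -j/(ω·C) = 0 - j2210 Ω
  Z3: Z = jωL = j·2513·0.000894 = 0 + j2.247 Ω
Step 3 — With open output, the series arm Z2 and the output shunt Z3 appear in series to ground: Z2 + Z3 = 0 - j2208 Ω.
Step 4 — Parallel with input shunt Z1: Z_in = Z1 || (Z2 + Z3) = 0 - j1646 Ω = 1646∠-90.0° Ω.
Step 5 — Power factor: PF = cos(φ) = Re(Z)/|Z| = 0/1646 = 0.
Step 6 — Type: Im(Z) = -1646 ⇒ leading (phase φ = -90.0°).

PF = 0 (leading, φ = -90.0°)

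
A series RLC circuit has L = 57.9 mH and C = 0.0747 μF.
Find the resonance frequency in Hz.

Step 1 — Resonance condition Im(Z)=0 gives ω₀ = 1/√(LC).
Step 2 — ω₀ = 1/√(0.0579·7.47e-08) = 1.521e+04 rad/s.
Step 3 — f₀ = ω₀/(2π) = 2420 Hz.

f₀ = 2420 Hz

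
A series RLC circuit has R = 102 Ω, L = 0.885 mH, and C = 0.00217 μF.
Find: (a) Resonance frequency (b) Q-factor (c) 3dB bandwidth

Step 1 — Resonance: ω₀ = 1/√(LC) = 1/√(0.000885·2.17e-09) = 7.216e+05 rad/s.
Step 2 — f₀ = ω₀/(2π) = 1.148e+05 Hz.
Step 3 — Series Q: Q = ω₀L/R = 7.216e+05·0.000885/102 = 6.261.
Step 4 — Bandwidth: Δω = ω₀/Q = 1.153e+05 rad/s; BW = Δω/(2π) = 1.834e+04 Hz.

(a) f₀ = 1.148e+05 Hz  (b) Q = 6.261  (c) BW = 1.834e+04 Hz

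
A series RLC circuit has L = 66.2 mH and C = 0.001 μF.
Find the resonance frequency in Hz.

Step 1 — Resonance condition Im(Z)=0 gives ω₀ = 1/√(LC).
Step 2 — ω₀ = 1/√(0.0662·1e-09) = 1.229e+05 rad/s.
Step 3 — f₀ = ω₀/(2π) = 1.956e+04 Hz.

f₀ = 1.956e+04 Hz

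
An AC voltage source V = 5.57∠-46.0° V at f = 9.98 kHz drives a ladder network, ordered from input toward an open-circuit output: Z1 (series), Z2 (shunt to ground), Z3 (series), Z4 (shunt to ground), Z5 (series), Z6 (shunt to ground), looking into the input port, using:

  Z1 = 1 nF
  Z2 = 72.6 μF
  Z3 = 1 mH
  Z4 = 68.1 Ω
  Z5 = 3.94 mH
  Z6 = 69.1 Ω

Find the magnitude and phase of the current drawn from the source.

Step 1 — Angular frequency: ω = 2π·f = 2π·9980 = 6.271e+04 rad/s.
Step 2 — Component impedances:
  Z1: Z = 1/(jωC) = -j/(ω·C) = 0 - j1.595e+04 Ω
  Z2: Z = 1/(jωC) = -j/(ω·C) = 0 - j0.2197 Ω
  Z3: Z = jωL = j·6.271e+04·0.001 = 0 + j62.71 Ω
  Z4: Z = R = 68.1 Ω
  Z5: Z = jωL = j·6.271e+04·0.00394 = 0 + j247.1 Ω
  Z6: Z = R = 69.1 Ω
Step 3 — Ladder network (open output): work backward from the far end, alternating series and parallel combinations. Z_in = 0.0003048 - j1.595e+04 Ω = 1.595e+04∠-90.0° Ω.
Step 4 — Source phasor: V = 5.57∠-46.0° V = 3.869 - j4.007 V.
Step 5 — Ohm's law: I = V / Z_total = (3.869 - j4.007) / (0.0003048 - j1.595e+04) = 0.0002512 + j0.0002426 A.
Step 6 — Convert to polar: |I| = 0.0003493 A, ∠I = 44.0°.

I = 0.0003493∠44.0° A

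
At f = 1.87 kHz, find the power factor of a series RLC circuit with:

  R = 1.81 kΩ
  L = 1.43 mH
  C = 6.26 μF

Step 1 — Angular frequency: ω = 2π·f = 2π·1870 = 1.175e+04 rad/s.
Step 2 — Component impedances:
  R: Z = R = 1810 Ω
  L: Z = jωL = j·1.175e+04·0.00143 = 0 + j16.8 Ω
  C: Z = 1/(jωC) = -j/(ω·C) = 0 - j13.6 Ω
Step 3 — Series combination: Z_total = R + L + C = 1810 + j3.206 Ω = 1810∠0.1° Ω.
Step 4 — Power factor: PF = cos(φ) = Re(Z)/|Z| = 1810/1810 = 1.
Step 5 — Type: Im(Z) = 3.206 ⇒ lagging (phase φ = 0.1°).

PF = 1 (lagging, φ = 0.1°)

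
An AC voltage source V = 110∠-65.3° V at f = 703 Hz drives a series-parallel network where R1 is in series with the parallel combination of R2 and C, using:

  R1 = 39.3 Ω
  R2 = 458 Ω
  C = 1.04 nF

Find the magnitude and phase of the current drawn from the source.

Step 1 — Angular frequency: ω = 2π·f = 2π·703 = 4417 rad/s.
Step 2 — Component impedances:
  R1: Z = R = 39.3 Ω
  R2: Z = R = 458 Ω
  C: Z = 1/(jωC) = -j/(ω·C) = 0 - j2.177e+05 Ω
Step 3 — Parallel branch: R2 || C = 1/(1/R2 + 1/C) = 458 - j0.9636 Ω.
Step 4 — Series with R1: Z_total = R1 + (R2 || C) = 497.3 - j0.9636 Ω = 497.3∠-0.1° Ω.
Step 5 — Source phasor: V = 110∠-65.3° V = 45.97 - j99.94 V.
Step 6 — Ohm's law: I = V / Z_total = (45.97 - j99.94) / (497.3 - j0.9636) = 0.09282 - j0.2008 A.
Step 7 — Convert to polar: |I| = 0.2212 A, ∠I = -65.2°.

I = 0.2212∠-65.2° A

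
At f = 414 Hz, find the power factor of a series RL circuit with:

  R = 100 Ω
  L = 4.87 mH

Step 1 — Angular frequency: ω = 2π·f = 2π·414 = 2601 rad/s.
Step 2 — Component impedances:
  R: Z = R = 100 Ω
  L: Z = jωL = j·2601·0.00487 = 0 + j12.67 Ω
Step 3 — Series combination: Z_total = R + L = 100 + j12.67 Ω = 100.8∠7.2° Ω.
Step 4 — Power factor: PF = cos(φ) = Re(Z)/|Z| = 100/100.8 = 0.9921.
Step 5 — Type: Im(Z) = 12.67 ⇒ lagging (phase φ = 7.2°).

PF = 0.9921 (lagging, φ = 7.2°)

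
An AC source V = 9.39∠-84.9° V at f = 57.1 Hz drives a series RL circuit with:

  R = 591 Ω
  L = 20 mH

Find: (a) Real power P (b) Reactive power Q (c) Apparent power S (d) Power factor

Step 1 — Angular frequency: ω = 2π·f = 2π·57.1 = 358.8 rad/s.
Step 2 — Component impedances:
  R: Z = R = 591 Ω
  L: Z = jωL = j·358.8·0.02 = 0 + j7.175 Ω
Step 3 — Series combination: Z_total = R + L = 591 + j7.175 Ω = 591∠0.7° Ω.
Step 4 — Source phasor: V = 9.39∠-84.9° V = 0.8347 - j9.353 V.
Step 5 — Current: I = V / Z = 0.00122 - j0.01584 A = 0.01589∠-85.6° A.
Step 6 — Complex power: S = V·I* = 0.1492 + j0.001811 VA.
Step 7 — Real power: P = Re(S) = 0.1492 W.
Step 8 — Reactive power: Q = Im(S) = 0.001811 VAR.
Step 9 — Apparent power: |S| = 0.1492 VA.
Step 10 — Power factor: PF = P/|S| = 0.9999 (lagging).

(a) P = 0.1492 W  (b) Q = 0.001811 VAR  (c) S = 0.1492 VA  (d) PF = 0.9999 (lagging)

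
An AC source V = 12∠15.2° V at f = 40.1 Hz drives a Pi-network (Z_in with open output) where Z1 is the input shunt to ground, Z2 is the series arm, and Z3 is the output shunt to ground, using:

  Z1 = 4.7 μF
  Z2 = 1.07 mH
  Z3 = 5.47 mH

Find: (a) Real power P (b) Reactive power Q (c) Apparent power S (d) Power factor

Step 1 — Angular frequency: ω = 2π·f = 2π·40.1 = 252 rad/s.
Step 2 — Component impedances:
  Z1: Z = 1/(jωC) = -j/(ω·C) = 0 - j844.5 Ω
  Z2: Z = jωL = j·252·0.00107 = 0 + j0.2696 Ω
  Z3: Z = jωL = j·252·0.00547 = 0 + j1.378 Ω
Step 3 — With open output, the series arm Z2 and the output shunt Z3 appear in series to ground: Z2 + Z3 = 0 + j1.648 Ω.
Step 4 — Parallel with input shunt Z1: Z_in = Z1 || (Z2 + Z3) = 0 + j1.651 Ω = 1.651∠90.0° Ω.
Step 5 — Source phasor: V = 12∠15.2° V = 11.58 + j3.146 V.
Step 6 — Current: I = V / Z = 1.906 - j7.014 A = 7.268∠-74.8° A.
Step 7 — Complex power: S = V·I* = 0 + j87.22 VA.
Step 8 — Real power: P = Re(S) = 0 W.
Step 9 — Reactive power: Q = Im(S) = 87.22 VAR.
Step 10 — Apparent power: |S| = 87.22 VA.
Step 11 — Power factor: PF = P/|S| = 0 (lagging).

(a) P = 0 W  (b) Q = 87.22 VAR  (c) S = 87.22 VA  (d) PF = 0 (lagging)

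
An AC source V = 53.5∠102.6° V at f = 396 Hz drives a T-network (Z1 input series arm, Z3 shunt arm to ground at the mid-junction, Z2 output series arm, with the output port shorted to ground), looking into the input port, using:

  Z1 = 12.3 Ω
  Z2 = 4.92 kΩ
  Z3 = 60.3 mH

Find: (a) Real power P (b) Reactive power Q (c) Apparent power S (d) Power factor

Step 1 — Angular frequency: ω = 2π·f = 2π·396 = 2488 rad/s.
Step 2 — Component impedances:
  Z1: Z = R = 12.3 Ω
  Z2: Z = R = 4920 Ω
  Z3: Z = jωL = j·2488·0.0603 = 0 + j150 Ω
Step 3 — With the output port shorted to ground, the output series arm Z2 runs from the junction to ground; the shunt arm Z3 also runs from the junction to ground. They appear in parallel: Z3 || Z2 = 4.571 + j149.9 Ω.
Step 4 — Series with input arm Z1: Z_in = Z1 + (Z3 || Z2) = 16.87 + j149.9 Ω = 150.8∠83.6° Ω.
Step 5 — Source phasor: V = 53.5∠102.6° V = -11.67 + j52.21 V.
Step 6 — Current: I = V / Z = 0.3353 + j0.1156 A = 0.3547∠19.0° A.
Step 7 — Complex power: S = V·I* = 2.122 + j18.86 VA.
Step 8 — Real power: P = Re(S) = 2.122 W.
Step 9 — Reactive power: Q = Im(S) = 18.86 VAR.
Step 10 — Apparent power: |S| = 18.98 VA.
Step 11 — Power factor: PF = P/|S| = 0.1118 (lagging).

(a) P = 2.122 W  (b) Q = 18.86 VAR  (c) S = 18.98 VA  (d) PF = 0.1118 (lagging)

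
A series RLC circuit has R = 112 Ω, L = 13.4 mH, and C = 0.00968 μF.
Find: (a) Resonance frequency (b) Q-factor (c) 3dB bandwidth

Step 1 — Resonance condition Im(Z)=0 gives ω₀ = 1/√(LC).
Step 2 — ω₀ = 1/√(0.0134·9.68e-09) = 8.78e+04 rad/s.
Step 3 — f₀ = ω₀/(2π) = 1.397e+04 Hz.
Step 4 — Series Q: Q = ω₀L/R = 8.78e+04·0.0134/112 = 10.51.
Step 5 — 3dB bandwidth: Δω = ω₀/Q = 8358 rad/s; BW = Δω/(2π) = 1330 Hz.

(a) f₀ = 1.397e+04 Hz  (b) Q = 10.51  (c) BW = 1330 Hz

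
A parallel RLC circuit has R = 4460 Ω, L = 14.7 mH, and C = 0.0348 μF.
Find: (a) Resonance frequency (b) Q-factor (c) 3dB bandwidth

Step 1 — Resonance: ω₀ = 1/√(LC) = 1/√(0.0147·3.48e-08) = 4.421e+04 rad/s.
Step 2 — f₀ = ω₀/(2π) = 7037 Hz.
Step 3 — Parallel Q: Q = R/(ω₀L) = 4460/(4.421e+04·0.0147) = 6.862.
Step 4 — Bandwidth: Δω = ω₀/Q = 6443 rad/s; BW = Δω/(2π) = 1025 Hz.

(a) f₀ = 7037 Hz  (b) Q = 6.862  (c) BW = 1025 Hz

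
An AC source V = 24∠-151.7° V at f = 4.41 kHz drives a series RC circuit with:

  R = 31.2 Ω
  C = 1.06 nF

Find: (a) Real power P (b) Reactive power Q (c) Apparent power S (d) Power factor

Step 1 — Angular frequency: ω = 2π·f = 2π·4410 = 2.771e+04 rad/s.
Step 2 — Component impedances:
  R: Z = R = 31.2 Ω
  C: Z = 1/(jωC) = -j/(ω·C) = 0 - j3.405e+04 Ω
Step 3 — Series combination: Z_total = R + C = 31.2 - j3.405e+04 Ω = 3.405e+04∠-89.9° Ω.
Step 4 — Source phasor: V = 24∠-151.7° V = -21.13 - j11.38 V.
Step 5 — Current: I = V / Z = 0.0003336 - j0.000621 A = 0.0007049∠-61.8° A.
Step 6 — Complex power: S = V·I* = 1.55e-05 - j0.01692 VA.
Step 7 — Real power: P = Re(S) = 1.55e-05 W.
Step 8 — Reactive power: Q = Im(S) = -0.01692 VAR.
Step 9 — Apparent power: |S| = 0.01692 VA.
Step 10 — Power factor: PF = P/|S| = 0.0009164 (leading).

(a) P = 1.55e-05 W  (b) Q = -0.01692 VAR  (c) S = 0.01692 VA  (d) PF = 0.0009164 (leading)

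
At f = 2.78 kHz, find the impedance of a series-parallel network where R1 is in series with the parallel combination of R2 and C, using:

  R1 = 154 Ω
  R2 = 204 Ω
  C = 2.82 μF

Step 1 — Angular frequency: ω = 2π·f = 2π·2780 = 1.747e+04 rad/s.
Step 2 — Component impedances:
  R1: Z = R = 154 Ω
  R2: Z = R = 204 Ω
  C: Z = 1/(jωC) = -j/(ω·C) = 0 - j20.3 Ω
Step 3 — Parallel branch: R2 || C = 1/(1/R2 + 1/C) = 2.001 - j20.1 Ω.
Step 4 — Series with R1: Z_total = R1 + (R2 || C) = 156 - j20.1 Ω = 157.3∠-7.3° Ω.

Z = 156 - j20.1 Ω = 157.3∠-7.3° Ω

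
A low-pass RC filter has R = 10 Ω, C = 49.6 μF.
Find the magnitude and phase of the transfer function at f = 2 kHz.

Step 1 — Angular frequency: ω = 2π·2000 = 1.257e+04 rad/s.
Step 2 — Transfer function: H(jω) = 1/(1 + jωRC).
Step 3 — Denominator: 1 + jωRC = 1 + j·1.257e+04·10·4.96e-05 = 1 + j6.233.
Step 4 — H = 0.02509 - j0.1564.
Step 5 — Magnitude: |H| = 0.1584 (-16.0 dB); phase: φ = -80.9°.

|H| = 0.1584 (-16.0 dB), φ = -80.9°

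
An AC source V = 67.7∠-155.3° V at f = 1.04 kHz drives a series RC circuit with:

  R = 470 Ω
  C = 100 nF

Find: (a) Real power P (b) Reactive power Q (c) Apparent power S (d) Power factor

Step 1 — Angular frequency: ω = 2π·f = 2π·1040 = 6535 rad/s.
Step 2 — Component impedances:
  R: Z = R = 470 Ω
  C: Z = 1/(jωC) = -j/(ω·C) = 0 - j1530 Ω
Step 3 — Series combination: Z_total = R + C = 470 - j1530 Ω = 1601∠-72.9° Ω.
Step 4 — Source phasor: V = 67.7∠-155.3° V = -61.51 - j28.29 V.
Step 5 — Current: I = V / Z = 0.005613 - j0.04192 A = 0.04229∠-82.4° A.
Step 6 — Complex power: S = V·I* = 0.8405 - j2.737 VA.
Step 7 — Real power: P = Re(S) = 0.8405 W.
Step 8 — Reactive power: Q = Im(S) = -2.737 VAR.
Step 9 — Apparent power: |S| = 2.863 VA.
Step 10 — Power factor: PF = P/|S| = 0.2936 (leading).

(a) P = 0.8405 W  (b) Q = -2.737 VAR  (c) S = 2.863 VA  (d) PF = 0.2936 (leading)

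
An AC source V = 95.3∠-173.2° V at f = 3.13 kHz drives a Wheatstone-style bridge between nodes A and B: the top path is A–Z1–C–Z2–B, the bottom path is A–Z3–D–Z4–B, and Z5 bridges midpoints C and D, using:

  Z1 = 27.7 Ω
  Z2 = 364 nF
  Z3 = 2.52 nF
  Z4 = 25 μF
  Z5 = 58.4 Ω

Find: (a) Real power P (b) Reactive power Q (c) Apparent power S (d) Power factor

Step 1 — Angular frequency: ω = 2π·f = 2π·3130 = 1.967e+04 rad/s.
Step 2 — Component impedances:
  Z1: Z = R = 27.7 Ω
  Z2: Z = 1/(jωC) = -j/(ω·C) = 0 - j139.7 Ω
  Z3: Z = 1/(jωC) = -j/(ω·C) = 0 - j2.018e+04 Ω
  Z4: Z = 1/(jωC) = -j/(ω·C) = 0 - j2.034 Ω
  Z5: Z = R = 58.4 Ω
Step 3 — Bridge requires nodal analysis (the Z5 bridge couples midpoints C and D, so the two paths cannot be reduced to a simple series/parallel combination). Setting node B to ground and injecting 1 A at node A, the 3-node admittance system at A, C, D solves to V_A = Z_AB = 76.05 - j22.26 Ω = 79.24∠-16.3° Ω.
Step 4 — Source phasor: V = 95.3∠-173.2° V = -94.63 - j11.28 V.
Step 5 — Current: I = V / Z = -1.106 - j0.4722 A = 1.203∠-156.9° A.
Step 6 — Complex power: S = V·I* = 110 - j32.2 VA.
Step 7 — Real power: P = Re(S) = 110 W.
Step 8 — Reactive power: Q = Im(S) = -32.2 VAR.
Step 9 — Apparent power: |S| = 114.6 VA.
Step 10 — Power factor: PF = P/|S| = 0.9597 (leading).

(a) P = 110 W  (b) Q = -32.2 VAR  (c) S = 114.6 VA  (d) PF = 0.9597 (leading)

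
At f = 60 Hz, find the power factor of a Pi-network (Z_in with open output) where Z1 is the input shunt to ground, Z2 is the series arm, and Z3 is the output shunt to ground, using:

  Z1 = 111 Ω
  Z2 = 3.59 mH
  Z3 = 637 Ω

Step 1 — Angular frequency: ω = 2π·f = 2π·60 = 377 rad/s.
Step 2 — Component impedances:
  Z1: Z = R = 111 Ω
  Z2: Z = jωL = j·377·0.00359 = 0 + j1.353 Ω
  Z3: Z = R = 637 Ω
Step 3 — With open output, the series arm Z2 and the output shunt Z3 appear in series to ground: Z2 + Z3 = 637 + j1.353 Ω.
Step 4 — Parallel with input shunt Z1: Z_in = Z1 || (Z2 + Z3) = 94.53 + j0.0298 Ω = 94.53∠0.0° Ω.
Step 5 — Power factor: PF = cos(φ) = Re(Z)/|Z| = 94.53/94.53 = 1.
Step 6 — Type: Im(Z) = 0.0298 ⇒ lagging (phase φ = 0.0°).

PF = 1 (lagging, φ = 0.0°)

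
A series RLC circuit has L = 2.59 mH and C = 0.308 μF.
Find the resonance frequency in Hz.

Step 1 — Resonance condition Im(Z)=0 gives ω₀ = 1/√(LC).
Step 2 — ω₀ = 1/√(0.00259·3.08e-07) = 3.541e+04 rad/s.
Step 3 — f₀ = ω₀/(2π) = 5635 Hz.

f₀ = 5635 Hz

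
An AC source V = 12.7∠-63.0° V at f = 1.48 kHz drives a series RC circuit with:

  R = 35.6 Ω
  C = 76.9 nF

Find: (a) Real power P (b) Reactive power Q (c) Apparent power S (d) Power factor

Step 1 — Angular frequency: ω = 2π·f = 2π·1480 = 9299 rad/s.
Step 2 — Component impedances:
  R: Z = R = 35.6 Ω
  C: Z = 1/(jωC) = -j/(ω·C) = 0 - j1398 Ω
Step 3 — Series combination: Z_total = R + C = 35.6 - j1398 Ω = 1399∠-88.5° Ω.
Step 4 — Source phasor: V = 12.7∠-63.0° V = 5.766 - j11.32 V.
Step 5 — Current: I = V / Z = 0.008192 + j0.003915 A = 0.009079∠25.5° A.
Step 6 — Complex power: S = V·I* = 0.002934 - j0.1153 VA.
Step 7 — Real power: P = Re(S) = 0.002934 W.
Step 8 — Reactive power: Q = Im(S) = -0.1153 VAR.
Step 9 — Apparent power: |S| = 0.1153 VA.
Step 10 — Power factor: PF = P/|S| = 0.02545 (leading).

(a) P = 0.002934 W  (b) Q = -0.1153 VAR  (c) S = 0.1153 VA  (d) PF = 0.02545 (leading)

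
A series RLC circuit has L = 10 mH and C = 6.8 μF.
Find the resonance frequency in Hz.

Step 1 — Resonance condition Im(Z)=0 gives ω₀ = 1/√(LC).
Step 2 — ω₀ = 1/√(0.01·6.8e-06) = 3835 rad/s.
Step 3 — f₀ = ω₀/(2π) = 610.3 Hz.

f₀ = 610.3 Hz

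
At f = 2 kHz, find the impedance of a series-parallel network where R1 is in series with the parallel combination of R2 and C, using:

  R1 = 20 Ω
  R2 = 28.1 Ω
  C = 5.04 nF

Step 1 — Angular frequency: ω = 2π·f = 2π·2000 = 1.257e+04 rad/s.
Step 2 — Component impedances:
  R1: Z = R = 20 Ω
  R2: Z = R = 28.1 Ω
  C: Z = 1/(jωC) = -j/(ω·C) = 0 - j1.579e+04 Ω
Step 3 — Parallel branch: R2 || C = 1/(1/R2 + 1/C) = 28.1 - j0.05001 Ω.
Step 4 — Series with R1: Z_total = R1 + (R2 || C) = 48.1 - j0.05001 Ω = 48.1∠-0.1° Ω.

Z = 48.1 - j0.05001 Ω = 48.1∠-0.1° Ω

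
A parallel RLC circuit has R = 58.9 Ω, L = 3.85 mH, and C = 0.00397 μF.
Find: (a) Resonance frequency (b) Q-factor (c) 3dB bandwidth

Step 1 — Resonance: ω₀ = 1/√(LC) = 1/√(0.00385·3.97e-09) = 2.558e+05 rad/s.
Step 2 — f₀ = ω₀/(2π) = 4.071e+04 Hz.
Step 3 — Parallel Q: Q = R/(ω₀L) = 58.9/(2.558e+05·0.00385) = 0.05981.
Step 4 — Bandwidth: Δω = ω₀/Q = 4.277e+06 rad/s; BW = Δω/(2π) = 6.806e+05 Hz.

(a) f₀ = 4.071e+04 Hz  (b) Q = 0.05981  (c) BW = 6.806e+05 Hz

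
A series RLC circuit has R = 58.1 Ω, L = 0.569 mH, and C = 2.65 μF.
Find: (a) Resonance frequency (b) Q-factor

Step 1 — Resonance condition Im(Z)=0 gives ω₀ = 1/√(LC).
Step 2 — ω₀ = 1/√(0.000569·2.65e-06) = 2.575e+04 rad/s.
Step 3 — f₀ = ω₀/(2π) = 4099 Hz.
Step 4 — Series Q: Q = ω₀L/R = 2.575e+04·0.000569/58.1 = 0.2522.

(a) f₀ = 4099 Hz  (b) Q = 0.2522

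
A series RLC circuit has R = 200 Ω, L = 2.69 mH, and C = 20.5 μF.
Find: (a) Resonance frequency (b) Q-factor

Step 1 — Resonance condition Im(Z)=0 gives ω₀ = 1/√(LC).
Step 2 — ω₀ = 1/√(0.00269·2.05e-05) = 4258 rad/s.
Step 3 — f₀ = ω₀/(2π) = 677.7 Hz.
Step 4 — Series Q: Q = ω₀L/R = 4258·0.00269/200 = 0.05728.

(a) f₀ = 677.7 Hz  (b) Q = 0.05728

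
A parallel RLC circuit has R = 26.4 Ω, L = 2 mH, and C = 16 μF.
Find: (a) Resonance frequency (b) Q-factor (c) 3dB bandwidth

Step 1 — Resonance: ω₀ = 1/√(LC) = 1/√(0.002·1.6e-05) = 5590 rad/s.
Step 2 — f₀ = ω₀/(2π) = 889.7 Hz.
Step 3 — Parallel Q: Q = R/(ω₀L) = 26.4/(5590·0.002) = 2.361.
Step 4 — Bandwidth: Δω = ω₀/Q = 2367 rad/s; BW = Δω/(2π) = 376.8 Hz.

(a) f₀ = 889.7 Hz  (b) Q = 2.361  (c) BW = 376.8 Hz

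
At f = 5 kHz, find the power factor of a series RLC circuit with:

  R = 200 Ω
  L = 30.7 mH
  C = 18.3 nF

Step 1 — Angular frequency: ω = 2π·f = 2π·5000 = 3.142e+04 rad/s.
Step 2 — Component impedances:
  R: Z = R = 200 Ω
  L: Z = jωL = j·3.142e+04·0.0307 = 0 + j964.5 Ω
  C: Z = 1/(jωC) = -j/(ω·C) = 0 - j1739 Ω
Step 3 — Series combination: Z_total = R + L + C = 200 - j774.9 Ω = 800.3∠-75.5° Ω.
Step 4 — Power factor: PF = cos(φ) = Re(Z)/|Z| = 200/800.3 = 0.2499.
Step 5 — Type: Im(Z) = -774.9 ⇒ leading (phase φ = -75.5°).

PF = 0.2499 (leading, φ = -75.5°)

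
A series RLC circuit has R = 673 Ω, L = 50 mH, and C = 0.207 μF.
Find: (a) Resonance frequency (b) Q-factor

Step 1 — Resonance condition Im(Z)=0 gives ω₀ = 1/√(LC).
Step 2 — ω₀ = 1/√(0.05·2.07e-07) = 9829 rad/s.
Step 3 — f₀ = ω₀/(2π) = 1564 Hz.
Step 4 — Series Q: Q = ω₀L/R = 9829·0.05/673 = 0.7303.

(a) f₀ = 1564 Hz  (b) Q = 0.7303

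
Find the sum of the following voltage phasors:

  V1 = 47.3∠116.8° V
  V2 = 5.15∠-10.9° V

Step 1 — Convert each phasor to rectangular form:
  V1 = 47.3·(cos(116.8°) + j·sin(116.8°)) = -21.33 + j42.22 V
  V2 = 5.15·(cos(-10.9°) + j·sin(-10.9°)) = 5.057 - j0.9738 V
Step 2 — Sum components: V_total = -16.27 + j41.25 V.
Step 3 — Convert to polar: |V_total| = 44.34 V, ∠V_total = 111.5°.

V_total = 44.34∠111.5° V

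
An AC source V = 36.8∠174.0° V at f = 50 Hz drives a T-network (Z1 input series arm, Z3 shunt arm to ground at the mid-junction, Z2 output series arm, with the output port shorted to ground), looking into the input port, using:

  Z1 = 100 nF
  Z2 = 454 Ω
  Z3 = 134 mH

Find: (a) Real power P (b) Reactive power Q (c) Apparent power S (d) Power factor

Step 1 — Angular frequency: ω = 2π·f = 2π·50 = 314.2 rad/s.
Step 2 — Component impedances:
  Z1: Z = 1/(jωC) = -j/(ω·C) = 0 - j3.183e+04 Ω
  Z2: Z = R = 454 Ω
  Z3: Z = jωL = j·314.2·0.134 = 0 + j42.1 Ω
Step 3 — With the output port shorted to ground, the output series arm Z2 runs from the junction to ground; the shunt arm Z3 also runs from the junction to ground. They appear in parallel: Z3 || Z2 = 3.87 + j41.74 Ω.
Step 4 — Series with input arm Z1: Z_in = Z1 + (Z3 || Z2) = 3.87 - j3.179e+04 Ω = 3.179e+04∠-90.0° Ω.
Step 5 — Source phasor: V = 36.8∠174.0° V = -36.6 + j3.847 V.
Step 6 — Current: I = V / Z = -0.0001211 - j0.001151 A = 0.001158∠-96.0° A.
Step 7 — Complex power: S = V·I* = 5.186e-06 - j0.0426 VA.
Step 8 — Real power: P = Re(S) = 5.186e-06 W.
Step 9 — Reactive power: Q = Im(S) = -0.0426 VAR.
Step 10 — Apparent power: |S| = 0.0426 VA.
Step 11 — Power factor: PF = P/|S| = 0.0001217 (leading).

(a) P = 5.186e-06 W  (b) Q = -0.0426 VAR  (c) S = 0.0426 VA  (d) PF = 0.0001217 (leading)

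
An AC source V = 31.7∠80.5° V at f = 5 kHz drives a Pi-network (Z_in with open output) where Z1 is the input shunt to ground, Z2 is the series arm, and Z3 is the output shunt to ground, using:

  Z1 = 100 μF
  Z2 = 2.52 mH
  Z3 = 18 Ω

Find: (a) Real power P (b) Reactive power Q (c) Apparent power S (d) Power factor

Step 1 — Angular frequency: ω = 2π·f = 2π·5000 = 3.142e+04 rad/s.
Step 2 — Component impedances:
  Z1: Z = 1/(jωC) = -j/(ω·C) = 0 - j0.3183 Ω
  Z2: Z = jωL = j·3.142e+04·0.00252 = 0 + j79.17 Ω
  Z3: Z = R = 18 Ω
Step 3 — With open output, the series arm Z2 and the output shunt Z3 appear in series to ground: Z2 + Z3 = 18 + j79.17 Ω.
Step 4 — Parallel with input shunt Z1: Z_in = Z1 || (Z2 + Z3) = 0.0002788 - j0.3195 Ω = 0.3195∠-90.0° Ω.
Step 5 — Source phasor: V = 31.7∠80.5° V = 5.232 + j31.27 V.
Step 6 — Current: I = V / Z = -97.83 + j16.46 A = 99.21∠170.5° A.
Step 7 — Complex power: S = V·I* = 2.744 - j3145 VA.
Step 8 — Real power: P = Re(S) = 2.744 W.
Step 9 — Reactive power: Q = Im(S) = -3145 VAR.
Step 10 — Apparent power: |S| = 3145 VA.
Step 11 — Power factor: PF = P/|S| = 0.0008726 (leading).

(a) P = 2.744 W  (b) Q = -3145 VAR  (c) S = 3145 VA  (d) PF = 0.0008726 (leading)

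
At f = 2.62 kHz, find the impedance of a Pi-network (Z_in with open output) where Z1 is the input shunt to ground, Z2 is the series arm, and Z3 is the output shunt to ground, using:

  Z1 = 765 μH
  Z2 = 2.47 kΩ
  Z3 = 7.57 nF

Step 1 — Angular frequency: ω = 2π·f = 2π·2620 = 1.646e+04 rad/s.
Step 2 — Component impedances:
  Z1: Z = jωL = j·1.646e+04·0.000765 = 0 + j12.59 Ω
  Z2: Z = R = 2470 Ω
  Z3: Z = 1/(jωC) = -j/(ω·C) = 0 - j8025 Ω
Step 3 — With open output, the series arm Z2 and the output shunt Z3 appear in series to ground: Z2 + Z3 = 2470 - j8025 Ω.
Step 4 — Parallel with input shunt Z1: Z_in = Z1 || (Z2 + Z3) = 0.005573 + j12.61 Ω = 12.61∠90.0° Ω.

Z = 0.005573 + j12.61 Ω = 12.61∠90.0° Ω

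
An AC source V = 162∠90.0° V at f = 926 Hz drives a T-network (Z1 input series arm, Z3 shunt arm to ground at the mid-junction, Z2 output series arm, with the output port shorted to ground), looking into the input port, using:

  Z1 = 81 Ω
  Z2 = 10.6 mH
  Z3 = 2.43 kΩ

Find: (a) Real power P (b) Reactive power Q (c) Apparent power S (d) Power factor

Step 1 — Angular frequency: ω = 2π·f = 2π·926 = 5818 rad/s.
Step 2 — Component impedances:
  Z1: Z = R = 81 Ω
  Z2: Z = jωL = j·5818·0.0106 = 0 + j61.67 Ω
  Z3: Z = R = 2430 Ω
Step 3 — With the output port shorted to ground, the output series arm Z2 runs from the junction to ground; the shunt arm Z3 also runs from the junction to ground. They appear in parallel: Z3 || Z2 = 1.564 + j61.63 Ω.
Step 4 — Series with input arm Z1: Z_in = Z1 + (Z3 || Z2) = 82.56 + j61.63 Ω = 103∠36.7° Ω.
Step 5 — Source phasor: V = 162∠90.0° V = 0 + j162 V.
Step 6 — Current: I = V / Z = 0.9406 + j1.26 A = 1.572∠53.3° A.
Step 7 — Complex power: S = V·I* = 204.1 + j152.4 VA.
Step 8 — Real power: P = Re(S) = 204.1 W.
Step 9 — Reactive power: Q = Im(S) = 152.4 VAR.
Step 10 — Apparent power: |S| = 254.7 VA.
Step 11 — Power factor: PF = P/|S| = 0.8013 (lagging).

(a) P = 204.1 W  (b) Q = 152.4 VAR  (c) S = 254.7 VA  (d) PF = 0.8013 (lagging)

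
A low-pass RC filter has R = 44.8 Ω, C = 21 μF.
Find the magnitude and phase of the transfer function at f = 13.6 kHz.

Step 1 — Angular frequency: ω = 2π·1.36e+04 = 8.545e+04 rad/s.
Step 2 — Transfer function: H(jω) = 1/(1 + jωRC).
Step 3 — Denominator: 1 + jωRC = 1 + j·8.545e+04·44.8·2.1e-05 = 1 + j80.39.
Step 4 — H = 0.0001547 - j0.01244.
Step 5 — Magnitude: |H| = 0.01244 (-38.1 dB); phase: φ = -89.3°.

|H| = 0.01244 (-38.1 dB), φ = -89.3°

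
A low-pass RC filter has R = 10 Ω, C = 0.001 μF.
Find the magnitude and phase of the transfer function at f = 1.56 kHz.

Step 1 — Angular frequency: ω = 2π·1560 = 9802 rad/s.
Step 2 — Transfer function: H(jω) = 1/(1 + jωRC).
Step 3 — Denominator: 1 + jωRC = 1 + j·9802·10·1e-09 = 1 + j9.802e-05.
Step 4 — H = 1 - j9.802e-05.
Step 5 — Magnitude: |H| = 1 (-0.0 dB); phase: φ = -0.0°.

|H| = 1 (-0.0 dB), φ = -0.0°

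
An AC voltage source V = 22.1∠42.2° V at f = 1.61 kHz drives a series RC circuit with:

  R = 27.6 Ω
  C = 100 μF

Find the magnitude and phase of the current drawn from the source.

Step 1 — Angular frequency: ω = 2π·f = 2π·1610 = 1.012e+04 rad/s.
Step 2 — Component impedances:
  R: Z = R = 27.6 Ω
  C: Z = 1/(jωC) = -j/(ω·C) = 0 - j0.9885 Ω
Step 3 — Series combination: Z_total = R + C = 27.6 - j0.9885 Ω = 27.62∠-2.1° Ω.
Step 4 — Source phasor: V = 22.1∠42.2° V = 16.37 + j14.85 V.
Step 5 — Ohm's law: I = V / Z_total = (16.37 + j14.85) / (27.6 - j0.9885) = 0.5732 + j0.5584 A.
Step 6 — Convert to polar: |I| = 0.8002 A, ∠I = 44.3°.

I = 0.8002∠44.3° A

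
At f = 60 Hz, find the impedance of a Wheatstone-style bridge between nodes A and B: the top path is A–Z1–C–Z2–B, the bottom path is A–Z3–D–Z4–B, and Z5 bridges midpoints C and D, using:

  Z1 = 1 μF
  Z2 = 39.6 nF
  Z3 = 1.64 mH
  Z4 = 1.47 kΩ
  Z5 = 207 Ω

Step 1 — Angular frequency: ω = 2π·f = 2π·60 = 377 rad/s.
Step 2 — Component impedances:
  Z1: Z = 1/(jωC) = -j/(ω·C) = 0 - j2653 Ω
  Z2: Z = 1/(jωC) = -j/(ω·C) = 0 - j6.698e+04 Ω
  Z3: Z = jωL = j·377·0.00164 = 0 + j0.6183 Ω
  Z4: Z = R = 1470 Ω
  Z5: Z = R = 207 Ω
Step 3 — Bridge requires nodal analysis (the Z5 bridge couples midpoints C and D, so the two paths cannot be reduced to a simple series/parallel combination). Setting node B to ground and injecting 1 A at node A, the 3-node admittance system at A, C, D solves to V_A = Z_AB = 1469 - j31.61 Ω = 1470∠-1.2° Ω.

Z = 1469 - j31.61 Ω = 1470∠-1.2° Ω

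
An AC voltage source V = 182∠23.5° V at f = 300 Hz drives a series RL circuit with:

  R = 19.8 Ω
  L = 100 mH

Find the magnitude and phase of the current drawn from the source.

Step 1 — Angular frequency: ω = 2π·f = 2π·300 = 1885 rad/s.
Step 2 — Component impedances:
  R: Z = R = 19.8 Ω
  L: Z = jωL = j·1885·0.1 = 0 + j188.5 Ω
Step 3 — Series combination: Z_total = R + L = 19.8 + j188.5 Ω = 189.5∠84.0° Ω.
Step 4 — Source phasor: V = 182∠23.5° V = 166.9 + j72.57 V.
Step 5 — Ohm's law: I = V / Z_total = (166.9 + j72.57) / (19.8 + j188.5) = 0.4728 - j0.8358 A.
Step 6 — Convert to polar: |I| = 0.9603 A, ∠I = -60.5°.

I = 0.9603∠-60.5° A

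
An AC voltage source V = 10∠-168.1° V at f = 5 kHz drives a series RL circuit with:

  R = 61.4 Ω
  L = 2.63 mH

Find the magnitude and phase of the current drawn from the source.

Step 1 — Angular frequency: ω = 2π·f = 2π·5000 = 3.142e+04 rad/s.
Step 2 — Component impedances:
  R: Z = R = 61.4 Ω
  L: Z = jωL = j·3.142e+04·0.00263 = 0 + j82.62 Ω
Step 3 — Series combination: Z_total = R + L = 61.4 + j82.62 Ω = 102.9∠53.4° Ω.
Step 4 — Source phasor: V = 10∠-168.1° V = -9.785 - j2.062 V.
Step 5 — Ohm's law: I = V / Z_total = (-9.785 - j2.062) / (61.4 + j82.62) = -0.07278 + j0.06435 A.
Step 6 — Convert to polar: |I| = 0.09714 A, ∠I = 138.5°.

I = 0.09714∠138.5° A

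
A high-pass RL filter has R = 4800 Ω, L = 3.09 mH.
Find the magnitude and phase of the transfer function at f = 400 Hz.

Step 1 — Angular frequency: ω = 2π·400 = 2513 rad/s.
Step 2 — Transfer function: H(jω) = jωL/(R + jωL).
Step 3 — Numerator jωL = j·7.766; denominator R + jωL = 4800 + j7.766.
Step 4 — H = 2.618e-06 + j0.001618.
Step 5 — Magnitude: |H| = 0.001618 (-55.8 dB); phase: φ = 89.9°.

|H| = 0.001618 (-55.8 dB), φ = 89.9°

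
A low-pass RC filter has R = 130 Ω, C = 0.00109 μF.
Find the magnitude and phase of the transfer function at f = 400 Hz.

Step 1 — Angular frequency: ω = 2π·400 = 2513 rad/s.
Step 2 — Transfer function: H(jω) = 1/(1 + jωRC).
Step 3 — Denominator: 1 + jωRC = 1 + j·2513·130·1.09e-09 = 1 + j0.0003561.
Step 4 — H = 1 - j0.0003561.
Step 5 — Magnitude: |H| = 1 (-0.0 dB); phase: φ = -0.0°.

|H| = 1 (-0.0 dB), φ = -0.0°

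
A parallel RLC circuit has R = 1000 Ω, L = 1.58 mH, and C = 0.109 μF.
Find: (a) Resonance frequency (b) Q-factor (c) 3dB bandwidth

Step 1 — Resonance: ω₀ = 1/√(LC) = 1/√(0.00158·1.09e-07) = 7.62e+04 rad/s.
Step 2 — f₀ = ω₀/(2π) = 1.213e+04 Hz.
Step 3 — Parallel Q: Q = R/(ω₀L) = 1000/(7.62e+04·0.00158) = 8.306.
Step 4 — Bandwidth: Δω = ω₀/Q = 9174 rad/s; BW = Δω/(2π) = 1460 Hz.

(a) f₀ = 1.213e+04 Hz  (b) Q = 8.306  (c) BW = 1460 Hz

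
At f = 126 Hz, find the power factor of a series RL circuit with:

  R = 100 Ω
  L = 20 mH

Step 1 — Angular frequency: ω = 2π·f = 2π·126 = 791.7 rad/s.
Step 2 — Component impedances:
  R: Z = R = 100 Ω
  L: Z = jωL = j·791.7·0.02 = 0 + j15.83 Ω
Step 3 — Series combination: Z_total = R + L = 100 + j15.83 Ω = 101.2∠9.0° Ω.
Step 4 — Power factor: PF = cos(φ) = Re(Z)/|Z| = 100/101.25 = 0.9877.
Step 5 — Type: Im(Z) = 15.83 ⇒ lagging (phase φ = 9.0°).

PF = 0.9877 (lagging, φ = 9.0°)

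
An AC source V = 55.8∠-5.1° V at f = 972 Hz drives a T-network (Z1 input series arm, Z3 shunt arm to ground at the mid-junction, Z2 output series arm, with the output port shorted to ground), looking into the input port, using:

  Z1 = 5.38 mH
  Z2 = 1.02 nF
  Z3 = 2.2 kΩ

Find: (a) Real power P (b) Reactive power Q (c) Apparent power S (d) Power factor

Step 1 — Angular frequency: ω = 2π·f = 2π·972 = 6107 rad/s.
Step 2 — Component impedances:
  Z1: Z = jωL = j·6107·0.00538 = 0 + j32.86 Ω
  Z2: Z = 1/(jωC) = -j/(ω·C) = 0 - j1.605e+05 Ω
  Z3: Z = R = 2200 Ω
Step 3 — With the output port shorted to ground, the output series arm Z2 runs from the junction to ground; the shunt arm Z3 also runs from the junction to ground. They appear in parallel: Z3 || Z2 = 2200 - j30.14 Ω.
Step 4 — Series with input arm Z1: Z_in = Z1 + (Z3 || Z2) = 2200 + j2.712 Ω = 2200∠0.1° Ω.
Step 5 — Source phasor: V = 55.8∠-5.1° V = 55.58 - j4.96 V.
Step 6 — Current: I = V / Z = 0.02527 - j0.002286 A = 0.02537∠-5.2° A.
Step 7 — Complex power: S = V·I* = 1.416 + j0.001746 VA.
Step 8 — Real power: P = Re(S) = 1.416 W.
Step 9 — Reactive power: Q = Im(S) = 0.001746 VAR.
Step 10 — Apparent power: |S| = 1.416 VA.
Step 11 — Power factor: PF = P/|S| = 1 (lagging).

(a) P = 1.416 W  (b) Q = 0.001746 VAR  (c) S = 1.416 VA  (d) PF = 1 (lagging)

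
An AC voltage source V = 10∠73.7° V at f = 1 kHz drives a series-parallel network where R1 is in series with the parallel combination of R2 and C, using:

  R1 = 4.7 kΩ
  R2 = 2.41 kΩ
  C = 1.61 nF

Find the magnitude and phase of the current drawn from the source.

Step 1 — Angular frequency: ω = 2π·f = 2π·1000 = 6283 rad/s.
Step 2 — Component impedances:
  R1: Z = R = 4700 Ω
  R2: Z = R = 2410 Ω
  C: Z = 1/(jωC) = -j/(ω·C) = 0 - j9.885e+04 Ω
Step 3 — Parallel branch: R2 || C = 1/(1/R2 + 1/C) = 2409 - j58.72 Ω.
Step 4 — Series with R1: Z_total = R1 + (R2 || C) = 7109 - j58.72 Ω = 7109∠-0.5° Ω.
Step 5 — Source phasor: V = 10∠73.7° V = 2.807 + j9.598 V.
Step 6 — Ohm's law: I = V / Z_total = (2.807 + j9.598) / (7109 - j58.72) = 0.0003836 + j0.001353 A.
Step 7 — Convert to polar: |I| = 0.001407 A, ∠I = 74.2°.

I = 0.001407∠74.2° A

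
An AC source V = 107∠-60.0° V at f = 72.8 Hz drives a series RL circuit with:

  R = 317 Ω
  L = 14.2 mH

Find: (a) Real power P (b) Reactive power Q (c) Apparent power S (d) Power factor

Step 1 — Angular frequency: ω = 2π·f = 2π·72.8 = 457.4 rad/s.
Step 2 — Component impedances:
  R: Z = R = 317 Ω
  L: Z = jωL = j·457.4·0.0142 = 0 + j6.495 Ω
Step 3 — Series combination: Z_total = R + L = 317 + j6.495 Ω = 317.1∠1.2° Ω.
Step 4 — Source phasor: V = 107∠-60.0° V = 53.5 - j92.66 V.
Step 5 — Current: I = V / Z = 0.1627 - j0.2957 A = 0.3375∠-61.2° A.
Step 6 — Complex power: S = V·I* = 36.1 + j0.7397 VA.
Step 7 — Real power: P = Re(S) = 36.1 W.
Step 8 — Reactive power: Q = Im(S) = 0.7397 VAR.
Step 9 — Apparent power: |S| = 36.11 VA.
Step 10 — Power factor: PF = P/|S| = 0.9998 (lagging).

(a) P = 36.1 W  (b) Q = 0.7397 VAR  (c) S = 36.11 VA  (d) PF = 0.9998 (lagging)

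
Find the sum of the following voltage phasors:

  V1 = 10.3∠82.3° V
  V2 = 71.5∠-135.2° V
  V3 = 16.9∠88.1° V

Step 1 — Convert each phasor to rectangular form:
  V1 = 10.3·(cos(82.3°) + j·sin(82.3°)) = 1.38 + j10.21 V
  V2 = 71.5·(cos(-135.2°) + j·sin(-135.2°)) = -50.73 - j50.38 V
  V3 = 16.9·(cos(88.1°) + j·sin(88.1°)) = 0.5603 + j16.89 V
Step 2 — Sum components: V_total = -48.79 - j23.28 V.
Step 3 — Convert to polar: |V_total| = 54.06 V, ∠V_total = -154.5°.

V_total = 54.06∠-154.5° V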